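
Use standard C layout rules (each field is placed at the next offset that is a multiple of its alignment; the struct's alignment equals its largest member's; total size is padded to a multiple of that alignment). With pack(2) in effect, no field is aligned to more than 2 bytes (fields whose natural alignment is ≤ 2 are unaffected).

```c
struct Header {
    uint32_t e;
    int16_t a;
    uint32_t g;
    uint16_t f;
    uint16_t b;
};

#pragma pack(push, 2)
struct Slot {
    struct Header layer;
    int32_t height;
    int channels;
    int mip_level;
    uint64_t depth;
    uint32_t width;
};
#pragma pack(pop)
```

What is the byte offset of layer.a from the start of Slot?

Header: 0..4  e  (4B, 4-aligned); 4..6  a  (2B, 2-aligned); 6..8  -- padding (2B); 8..12  g  (4B, 4-aligned); 12..14  f  (2B, 2-aligned); 14..16  b  (2B, 2-aligned); sizeof = 16, alignof = 4
0..16  layer  (16B, 2-aligned)
within Header: a at 4
0 + 4 = 4

4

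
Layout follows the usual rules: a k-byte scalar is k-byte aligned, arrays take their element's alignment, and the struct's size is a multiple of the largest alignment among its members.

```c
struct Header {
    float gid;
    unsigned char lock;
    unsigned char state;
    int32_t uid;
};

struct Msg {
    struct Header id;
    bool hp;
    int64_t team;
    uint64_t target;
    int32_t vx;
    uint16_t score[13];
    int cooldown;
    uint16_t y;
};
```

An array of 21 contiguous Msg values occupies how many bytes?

Header: @0: gid [4B, align 4] → 4; @4: lock [1B, align 1] → 5; @5: state [1B, align 1] → 6; +2 pad (align 4); @8: uid [4B, align 4] → 12; size 12, align 4
@0: id [12B, align 4] → 12
@12: hp [1B, align 1] → 13
+3 pad (align 8)
@16: team [8B, align 8] → 24
@24: target [8B, align 8] → 32
@32: vx [4B, align 4] → 36
@36: score [26B, align 2] → 62
+2 pad (align 4)
@64: cooldown [4B, align 4] → 68
@68: y [2B, align 2] → 70
+2 tail pad (align 8)
size 72, align 8
array of 21: 21 × 72 = 1512

1512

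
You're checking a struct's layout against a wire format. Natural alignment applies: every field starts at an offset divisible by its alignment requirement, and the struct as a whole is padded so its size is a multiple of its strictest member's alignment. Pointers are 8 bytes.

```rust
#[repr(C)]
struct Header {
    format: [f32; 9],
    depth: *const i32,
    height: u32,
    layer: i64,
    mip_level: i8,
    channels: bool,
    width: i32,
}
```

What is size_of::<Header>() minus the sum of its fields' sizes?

format at 0 (size 36, align 4) → ends 36
pad 4 to align 8 for depth
depth at 40 (size 8, align 8) → ends 48
height at 48 (size 4, align 4) → ends 52
pad 4 to align 8 for layer
layer at 56 (size 8, align 8) → ends 64
mip_level at 64 (size 1, align 1) → ends 65
channels at 65 (size 1, align 1) → ends 66
pad 2 to align 4 for width
width at 68 (size 4, align 4) → ends 72
total 72 bytes, alignment 8
data bytes 62, size 72 → padding 10

10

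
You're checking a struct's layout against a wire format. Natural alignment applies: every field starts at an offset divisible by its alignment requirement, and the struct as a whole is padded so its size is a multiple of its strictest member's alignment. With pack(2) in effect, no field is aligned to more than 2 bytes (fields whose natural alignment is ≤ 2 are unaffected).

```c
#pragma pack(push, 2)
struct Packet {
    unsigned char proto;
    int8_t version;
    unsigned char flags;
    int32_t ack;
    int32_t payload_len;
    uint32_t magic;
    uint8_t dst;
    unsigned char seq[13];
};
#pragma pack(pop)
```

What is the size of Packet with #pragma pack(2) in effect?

30

proto at 0 (size 1, align 1) → ends 1
version at 1 (size 1, align 1) → ends 2
flags at 2 (size 1, align 1) → ends 3
pad 1 to align 2 for ack
ack at 4 (size 4, align 2) → ends 8
payload_len at 8 (size 4, align 2) → ends 12
magic at 12 (size 4, align 2) → ends 16
dst at 16 (size 1, align 1) → ends 17
seq at 17 (size 13, align 1) → ends 30
total 30 bytes, alignment 2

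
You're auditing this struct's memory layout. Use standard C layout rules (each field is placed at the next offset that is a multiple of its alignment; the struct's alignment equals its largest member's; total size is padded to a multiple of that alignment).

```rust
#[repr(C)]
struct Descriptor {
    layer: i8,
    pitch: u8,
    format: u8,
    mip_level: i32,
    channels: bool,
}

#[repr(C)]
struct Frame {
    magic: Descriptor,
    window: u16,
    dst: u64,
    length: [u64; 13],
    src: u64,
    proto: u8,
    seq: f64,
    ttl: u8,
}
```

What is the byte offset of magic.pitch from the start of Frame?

Descriptor: layer at 0 (size 1, align 1) → ends 1; pitch at 1 (size 1, align 1) → ends 2; format at 2 (size 1, align 1) → ends 3; pad 1 to align 4 for mip_level; mip_level at 4 (size 4, align 4) → ends 8; channels at 8 (size 1, align 1) → ends 9; tail pad 3 to reach multiple of 4; total 12 bytes, alignment 4
magic at 0 (size 12, align 4) → ends 12
within Descriptor: pitch at 1
0 + 1 = 1

1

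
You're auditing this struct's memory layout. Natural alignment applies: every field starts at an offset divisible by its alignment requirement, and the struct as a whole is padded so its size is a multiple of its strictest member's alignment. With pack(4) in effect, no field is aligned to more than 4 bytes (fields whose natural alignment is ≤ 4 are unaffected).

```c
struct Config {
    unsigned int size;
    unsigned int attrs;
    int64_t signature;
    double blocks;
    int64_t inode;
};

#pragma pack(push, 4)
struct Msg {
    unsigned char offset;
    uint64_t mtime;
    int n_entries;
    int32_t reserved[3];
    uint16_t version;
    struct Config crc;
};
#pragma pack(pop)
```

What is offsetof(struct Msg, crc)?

32

Config: 0..4  size  (4B, 4-aligned); 4..8  attrs  (4B, 4-aligned); 8..16  signature  (8B, 8-aligned); 16..24  blocks  (8B, 8-aligned); 24..32  inode  (8B, 8-aligned); sizeof = 32, alignof = 8
0..1  offset  (1B, 1-aligned)
1..4  -- padding (3B)
4..12  mtime  (8B, 4-aligned)
12..16  n_entries  (4B, 4-aligned)
16..28  reserved  (12B, 4-aligned)
28..30  version  (2B, 2-aligned)
30..32  -- padding (2B)
32..64  crc  (32B, 4-aligned)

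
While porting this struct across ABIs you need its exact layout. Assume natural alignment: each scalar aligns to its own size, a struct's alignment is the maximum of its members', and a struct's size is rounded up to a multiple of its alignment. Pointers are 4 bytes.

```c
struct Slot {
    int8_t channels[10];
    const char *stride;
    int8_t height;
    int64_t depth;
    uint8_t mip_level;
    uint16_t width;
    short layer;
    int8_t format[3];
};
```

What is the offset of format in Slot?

@0: channels [10B, align 1] → 10
+2 pad (align 4)
@12: stride [4B, align 4] → 16
@16: height [1B, align 1] → 17
+7 pad (align 8)
@24: depth [8B, align 8] → 32
@32: mip_level [1B, align 1] → 33
+1 pad (align 2)
@34: width [2B, align 2] → 36
@36: layer [2B, align 2] → 38
@38: format [3B, align 1] → 41

38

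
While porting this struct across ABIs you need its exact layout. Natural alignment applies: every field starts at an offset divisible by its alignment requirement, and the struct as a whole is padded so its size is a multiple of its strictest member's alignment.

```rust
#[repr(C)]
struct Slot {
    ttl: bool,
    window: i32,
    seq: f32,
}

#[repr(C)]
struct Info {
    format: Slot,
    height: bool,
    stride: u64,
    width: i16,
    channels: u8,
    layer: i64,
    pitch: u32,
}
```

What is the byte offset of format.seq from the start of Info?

8

Slot: @0: ttl [1B, align 1] → 1; +3 pad (align 4); @4: window [4B, align 4] → 8; @8: seq [4B, align 4] → 12; size 12, align 4
@0: format [12B, align 4] → 12
within Slot: seq at 8
0 + 8 = 8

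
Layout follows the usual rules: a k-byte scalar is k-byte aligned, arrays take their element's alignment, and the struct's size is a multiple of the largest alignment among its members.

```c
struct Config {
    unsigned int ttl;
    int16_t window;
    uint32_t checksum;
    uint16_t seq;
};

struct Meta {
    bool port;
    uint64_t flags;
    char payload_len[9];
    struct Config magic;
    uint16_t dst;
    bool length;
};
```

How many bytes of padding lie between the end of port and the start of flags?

Config: @0: ttl [4B, align 4] → 4; @4: window [2B, align 2] → 6; +2 pad (align 4); @8: checksum [4B, align 4] → 12; @12: seq [2B, align 2] → 14; +2 tail pad (align 4); size 16, align 4
@0: port [1B, align 1] → 1
+7 pad (align 8)
@8: flags [8B, align 8] → 16

7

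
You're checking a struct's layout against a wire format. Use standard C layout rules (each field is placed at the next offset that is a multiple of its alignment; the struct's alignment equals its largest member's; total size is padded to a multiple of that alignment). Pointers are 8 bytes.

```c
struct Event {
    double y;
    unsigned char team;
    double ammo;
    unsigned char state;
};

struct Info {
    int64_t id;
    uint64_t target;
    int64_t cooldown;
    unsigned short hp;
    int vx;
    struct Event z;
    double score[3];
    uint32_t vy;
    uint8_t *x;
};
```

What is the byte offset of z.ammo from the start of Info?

48

Event: @0: y [8B, align 8] → 8; @8: team [1B, align 1] → 9; +7 pad (align 8); @16: ammo [8B, align 8] → 24; @24: state [1B, align 1] → 25; +7 tail pad (align 8); size 32, align 8
@0: id [8B, align 8] → 8
@8: target [8B, align 8] → 16
@16: cooldown [8B, align 8] → 24
@24: hp [2B, align 2] → 26
+2 pad (align 4)
@28: vx [4B, align 4] → 32
@32: z [32B, align 8] → 64
within Event: ammo at 16
32 + 16 = 48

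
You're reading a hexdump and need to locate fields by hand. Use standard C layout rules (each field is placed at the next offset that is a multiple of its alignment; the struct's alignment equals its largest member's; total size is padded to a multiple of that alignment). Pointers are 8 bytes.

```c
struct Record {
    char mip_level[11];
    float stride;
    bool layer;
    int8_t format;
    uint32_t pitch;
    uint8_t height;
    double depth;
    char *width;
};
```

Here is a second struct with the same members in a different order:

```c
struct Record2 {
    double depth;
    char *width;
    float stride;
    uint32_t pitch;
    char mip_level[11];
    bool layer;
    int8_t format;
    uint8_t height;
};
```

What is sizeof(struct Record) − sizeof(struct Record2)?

8

@0: mip_level [11B, align 1] → 11
+1 pad (align 4)
@12: stride [4B, align 4] → 16
@16: layer [1B, align 1] → 17
@17: format [1B, align 1] → 18
+2 pad (align 4)
@20: pitch [4B, align 4] → 24
@24: height [1B, align 1] → 25
+7 pad (align 8)
@32: depth [8B, align 8] → 40
@40: width [8B, align 8] → 48
size 48, align 8
— Record2 —
@0: depth [8B, align 8] → 8
@8: width [8B, align 8] → 16
@16: stride [4B, align 4] → 20
@20: pitch [4B, align 4] → 24
@24: mip_level [11B, align 1] → 35
@35: layer [1B, align 1] → 36
@36: format [1B, align 1] → 37
@37: height [1B, align 1] → 38
+2 tail pad (align 8)
size 40, align 8
48 − 40 = 8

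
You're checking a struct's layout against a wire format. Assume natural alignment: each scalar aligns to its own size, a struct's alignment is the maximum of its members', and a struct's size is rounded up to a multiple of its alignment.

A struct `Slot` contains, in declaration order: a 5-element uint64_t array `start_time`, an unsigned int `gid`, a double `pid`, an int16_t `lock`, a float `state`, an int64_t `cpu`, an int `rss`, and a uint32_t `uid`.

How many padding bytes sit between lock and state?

2

start_time at 0 (size 40, align 8) → ends 40
gid at 40 (size 4, align 4) → ends 44
pad 4 to align 8 for pid
pid at 48 (size 8, align 8) → ends 56
lock at 56 (size 2, align 2) → ends 58
pad 2 to align 4 for state
state at 60 (size 4, align 4) → ends 64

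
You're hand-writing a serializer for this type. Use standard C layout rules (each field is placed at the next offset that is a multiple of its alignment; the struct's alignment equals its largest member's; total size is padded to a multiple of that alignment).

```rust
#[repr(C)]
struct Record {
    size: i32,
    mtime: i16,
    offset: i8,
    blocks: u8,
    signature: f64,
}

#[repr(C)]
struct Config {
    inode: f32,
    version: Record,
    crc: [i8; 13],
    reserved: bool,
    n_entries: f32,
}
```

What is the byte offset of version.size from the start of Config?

Record: @0: size [4B, align 4] → 4; @4: mtime [2B, align 2] → 6; @6: offset [1B, align 1] → 7; @7: blocks [1B, align 1] → 8; @8: signature [8B, align 8] → 16; size 16, align 8
@0: inode [4B, align 4] → 4
+4 pad (align 8)
@8: version [16B, align 8] → 24
within Record: size at 0
8 + 0 = 8

8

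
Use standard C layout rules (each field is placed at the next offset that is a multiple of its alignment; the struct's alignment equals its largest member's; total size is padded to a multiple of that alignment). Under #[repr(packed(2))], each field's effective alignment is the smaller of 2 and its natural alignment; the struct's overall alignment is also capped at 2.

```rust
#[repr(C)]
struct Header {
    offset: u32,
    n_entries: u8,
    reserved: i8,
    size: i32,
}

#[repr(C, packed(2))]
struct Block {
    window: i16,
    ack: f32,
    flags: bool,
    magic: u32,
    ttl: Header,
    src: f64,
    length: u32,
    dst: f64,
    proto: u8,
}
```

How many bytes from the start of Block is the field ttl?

Header: 0..4  offset  (4B, 4-aligned); 4..5  n_entries  (1B, 1-aligned); 5..6  reserved  (1B, 1-aligned); 6..8  -- padding (2B); 8..12  size  (4B, 4-aligned); sizeof = 12, alignof = 4
0..2  window  (2B, 2-aligned)
2..6  ack  (4B, 2-aligned)
6..7  flags  (1B, 1-aligned)
7..8  -- padding (1B)
8..12  magic  (4B, 2-aligned)
12..24  ttl  (12B, 2-aligned)

12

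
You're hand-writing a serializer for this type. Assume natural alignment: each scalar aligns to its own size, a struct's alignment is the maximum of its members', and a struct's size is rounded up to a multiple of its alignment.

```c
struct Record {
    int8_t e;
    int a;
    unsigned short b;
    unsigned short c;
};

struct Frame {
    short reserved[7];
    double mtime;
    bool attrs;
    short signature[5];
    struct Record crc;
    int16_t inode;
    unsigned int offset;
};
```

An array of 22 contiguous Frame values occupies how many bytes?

Record: @0: e [1B, align 1] → 1; +3 pad (align 4); @4: a [4B, align 4] → 8; @8: b [2B, align 2] → 10; @10: c [2B, align 2] → 12; size 12, align 4
@0: reserved [14B, align 2] → 14
+2 pad (align 8)
@16: mtime [8B, align 8] → 24
@24: attrs [1B, align 1] → 25
+1 pad (align 2)
@26: signature [10B, align 2] → 36
@36: crc [12B, align 4] → 48
@48: inode [2B, align 2] → 50
+2 pad (align 4)
@52: offset [4B, align 4] → 56
size 56, align 8
array of 22: 22 × 56 = 1232

1232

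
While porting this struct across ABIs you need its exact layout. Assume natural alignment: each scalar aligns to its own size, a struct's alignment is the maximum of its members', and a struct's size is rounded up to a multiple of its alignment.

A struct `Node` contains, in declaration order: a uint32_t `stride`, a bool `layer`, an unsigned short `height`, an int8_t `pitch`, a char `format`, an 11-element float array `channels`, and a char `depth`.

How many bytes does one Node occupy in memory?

60

@0: stride [4B, align 4] → 4
@4: layer [1B, align 1] → 5
+1 pad (align 2)
@6: height [2B, align 2] → 8
@8: pitch [1B, align 1] → 9
@9: format [1B, align 1] → 10
+2 pad (align 4)
@12: channels [44B, align 4] → 56
@56: depth [1B, align 1] → 57
+3 tail pad (align 4)
size 60, align 4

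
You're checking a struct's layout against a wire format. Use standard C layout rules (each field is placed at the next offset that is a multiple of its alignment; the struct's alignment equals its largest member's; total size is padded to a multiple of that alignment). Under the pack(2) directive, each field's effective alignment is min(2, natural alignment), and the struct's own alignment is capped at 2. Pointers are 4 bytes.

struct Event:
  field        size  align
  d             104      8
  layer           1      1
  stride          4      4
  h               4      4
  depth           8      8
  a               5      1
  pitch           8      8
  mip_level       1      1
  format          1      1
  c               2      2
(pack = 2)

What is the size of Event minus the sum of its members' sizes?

2

0..104  d  (104B, 2-aligned)
104..105  layer  (1B, 1-aligned)
105..106  -- padding (1B)
106..110  stride  (4B, 2-aligned)
110..114  h  (4B, 2-aligned)
114..122  depth  (8B, 2-aligned)
122..127  a  (5B, 1-aligned)
127..128  -- padding (1B)
128..136  pitch  (8B, 2-aligned)
136..137  mip_level  (1B, 1-aligned)
137..138  format  (1B, 1-aligned)
138..140  c  (2B, 2-aligned)
sizeof = 140, alignof = 2
data bytes 138, size 140 → padding 2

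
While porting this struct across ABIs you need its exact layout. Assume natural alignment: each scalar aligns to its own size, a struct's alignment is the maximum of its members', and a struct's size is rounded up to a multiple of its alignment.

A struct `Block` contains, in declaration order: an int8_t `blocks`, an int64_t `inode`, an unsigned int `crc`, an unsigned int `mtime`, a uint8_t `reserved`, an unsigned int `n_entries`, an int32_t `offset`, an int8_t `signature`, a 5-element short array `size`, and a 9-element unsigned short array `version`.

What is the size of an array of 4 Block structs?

0..1  blocks  (1B, 1-aligned)
1..8  -- padding (7B)
8..16  inode  (8B, 8-aligned)
16..20  crc  (4B, 4-aligned)
20..24  mtime  (4B, 4-aligned)
24..25  reserved  (1B, 1-aligned)
25..28  -- padding (3B)
28..32  n_entries  (4B, 4-aligned)
32..36  offset  (4B, 4-aligned)
36..37  signature  (1B, 1-aligned)
37..38  -- padding (1B)
38..48  size  (10B, 2-aligned)
48..66  version  (18B, 2-aligned)
66..72  -- tail padding (6B)
sizeof = 72, alignof = 8
array of 4: 4 × 72 = 288

288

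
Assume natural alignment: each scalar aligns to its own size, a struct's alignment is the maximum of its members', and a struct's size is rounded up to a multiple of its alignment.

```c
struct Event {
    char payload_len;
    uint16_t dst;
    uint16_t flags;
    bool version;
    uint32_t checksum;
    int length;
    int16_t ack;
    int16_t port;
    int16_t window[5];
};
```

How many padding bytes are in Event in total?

payload_len at 0 (size 1, align 1) → ends 1
pad 1 to align 2 for dst
dst at 2 (size 2, align 2) → ends 4
flags at 4 (size 2, align 2) → ends 6
version at 6 (size 1, align 1) → ends 7
pad 1 to align 4 for checksum
checksum at 8 (size 4, align 4) → ends 12
length at 12 (size 4, align 4) → ends 16
ack at 16 (size 2, align 2) → ends 18
port at 18 (size 2, align 2) → ends 20
window at 20 (size 10, align 2) → ends 30
tail pad 2 to reach multiple of 4
total 32 bytes, alignment 4
data bytes 28, size 32 → padding 4

4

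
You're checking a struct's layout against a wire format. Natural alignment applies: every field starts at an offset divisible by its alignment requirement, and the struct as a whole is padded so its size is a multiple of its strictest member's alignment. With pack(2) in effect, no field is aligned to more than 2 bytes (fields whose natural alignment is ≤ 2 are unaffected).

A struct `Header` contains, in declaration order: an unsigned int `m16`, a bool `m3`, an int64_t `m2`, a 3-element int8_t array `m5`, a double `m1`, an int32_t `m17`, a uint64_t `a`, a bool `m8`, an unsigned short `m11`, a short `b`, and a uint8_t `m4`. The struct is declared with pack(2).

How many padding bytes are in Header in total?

4

0..4  m16  (4B, 2-aligned)
4..5  m3  (1B, 1-aligned)
5..6  -- padding (1B)
6..14  m2  (8B, 2-aligned)
14..17  m5  (3B, 1-aligned)
17..18  -- padding (1B)
18..26  m1  (8B, 2-aligned)
26..30  m17  (4B, 2-aligned)
30..38  a  (8B, 2-aligned)
38..39  m8  (1B, 1-aligned)
39..40  -- padding (1B)
40..42  m11  (2B, 2-aligned)
42..44  b  (2B, 2-aligned)
44..45  m4  (1B, 1-aligned)
45..46  -- tail padding (1B)
sizeof = 46, alignof = 2
data bytes 42, size 46 → padding 4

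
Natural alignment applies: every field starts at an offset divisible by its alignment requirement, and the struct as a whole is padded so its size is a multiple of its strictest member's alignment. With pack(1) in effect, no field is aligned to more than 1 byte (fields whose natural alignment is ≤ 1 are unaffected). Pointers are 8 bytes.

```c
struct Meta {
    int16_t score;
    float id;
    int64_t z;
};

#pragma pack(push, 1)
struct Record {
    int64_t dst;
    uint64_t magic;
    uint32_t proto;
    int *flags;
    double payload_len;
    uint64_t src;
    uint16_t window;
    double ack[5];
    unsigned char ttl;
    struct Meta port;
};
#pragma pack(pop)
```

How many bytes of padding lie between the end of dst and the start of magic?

0

Meta: 0..2  score  (2B, 2-aligned); 2..4  -- padding (2B); 4..8  id  (4B, 4-aligned); 8..16  z  (8B, 8-aligned); sizeof = 16, alignof = 8
0..8  dst  (8B, 1-aligned)
8..16  magic  (8B, 1-aligned)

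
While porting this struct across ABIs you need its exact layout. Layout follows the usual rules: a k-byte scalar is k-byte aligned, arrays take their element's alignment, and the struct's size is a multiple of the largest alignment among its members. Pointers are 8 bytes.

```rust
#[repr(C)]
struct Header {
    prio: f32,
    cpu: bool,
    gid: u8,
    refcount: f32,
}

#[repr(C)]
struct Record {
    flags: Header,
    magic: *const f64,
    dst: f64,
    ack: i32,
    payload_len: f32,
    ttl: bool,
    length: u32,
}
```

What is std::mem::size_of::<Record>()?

Header: @0: prio [4B, align 4] → 4; @4: cpu [1B, align 1] → 5; @5: gid [1B, align 1] → 6; +2 pad (align 4); @8: refcount [4B, align 4] → 12; size 12, align 4
@0: flags [12B, align 4] → 12
+4 pad (align 8)
@16: magic [8B, align 8] → 24
@24: dst [8B, align 8] → 32
@32: ack [4B, align 4] → 36
@36: payload_len [4B, align 4] → 40
@40: ttl [1B, align 1] → 41
+3 pad (align 4)
@44: length [4B, align 4] → 48
size 48, align 8

48 bytes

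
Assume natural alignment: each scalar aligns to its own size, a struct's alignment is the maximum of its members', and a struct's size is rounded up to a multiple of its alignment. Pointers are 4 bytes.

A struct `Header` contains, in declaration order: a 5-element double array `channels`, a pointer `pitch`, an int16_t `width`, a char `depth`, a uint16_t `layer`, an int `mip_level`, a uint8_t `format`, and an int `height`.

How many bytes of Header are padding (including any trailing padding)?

0..40  channels  (40B, 8-aligned)
40..44  pitch  (4B, 4-aligned)
44..46  width  (2B, 2-aligned)
46..47  depth  (1B, 1-aligned)
47..48  -- padding (1B)
48..50  layer  (2B, 2-aligned)
50..52  -- padding (2B)
52..56  mip_level  (4B, 4-aligned)
56..57  format  (1B, 1-aligned)
57..60  -- padding (3B)
60..64  height  (4B, 4-aligned)
sizeof = 64, alignof = 8
data bytes 58, size 64 → padding 6

6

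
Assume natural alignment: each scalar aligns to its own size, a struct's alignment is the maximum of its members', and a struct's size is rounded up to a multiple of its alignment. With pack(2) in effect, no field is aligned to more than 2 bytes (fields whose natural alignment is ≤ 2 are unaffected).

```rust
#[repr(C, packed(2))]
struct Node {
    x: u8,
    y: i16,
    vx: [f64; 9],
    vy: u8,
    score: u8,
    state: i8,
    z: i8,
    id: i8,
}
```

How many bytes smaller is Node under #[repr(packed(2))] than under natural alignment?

natural layout:
  0..1  x  (1B, 1-aligned)
  1..2  -- padding (1B)
  2..4  y  (2B, 2-aligned)
  4..8  -- padding (4B)
  8..80  vx  (72B, 8-aligned)
  80..81  vy  (1B, 1-aligned)
  81..82  score  (1B, 1-aligned)
  82..83  state  (1B, 1-aligned)
  83..84  z  (1B, 1-aligned)
  84..85  id  (1B, 1-aligned)
  85..88  -- tail padding (3B)
  sizeof = 88, alignof = 8
packed(2) layout:
  0..1  x  (1B, 1-aligned)
  1..2  -- padding (1B)
  2..4  y  (2B, 2-aligned)
  4..76  vx  (72B, 2-aligned)
  76..77  vy  (1B, 1-aligned)
  77..78  score  (1B, 1-aligned)
  78..79  state  (1B, 1-aligned)
  79..80  z  (1B, 1-aligned)
  80..81  id  (1B, 1-aligned)
  81..82  -- tail padding (1B)
  sizeof = 82, alignof = 2
88 − 82 = 6

6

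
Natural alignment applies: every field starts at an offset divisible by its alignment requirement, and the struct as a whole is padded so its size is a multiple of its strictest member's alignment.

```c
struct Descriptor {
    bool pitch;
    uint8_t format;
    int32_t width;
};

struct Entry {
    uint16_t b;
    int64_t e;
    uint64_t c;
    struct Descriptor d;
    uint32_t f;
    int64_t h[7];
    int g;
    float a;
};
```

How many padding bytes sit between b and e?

Descriptor: 0..1  pitch  (1B, 1-aligned); 1..2  format  (1B, 1-aligned); 2..4  -- padding (2B); 4..8  width  (4B, 4-aligned); sizeof = 8, alignof = 4
0..2  b  (2B, 2-aligned)
2..8  -- padding (6B)
8..16  e  (8B, 8-aligned)

6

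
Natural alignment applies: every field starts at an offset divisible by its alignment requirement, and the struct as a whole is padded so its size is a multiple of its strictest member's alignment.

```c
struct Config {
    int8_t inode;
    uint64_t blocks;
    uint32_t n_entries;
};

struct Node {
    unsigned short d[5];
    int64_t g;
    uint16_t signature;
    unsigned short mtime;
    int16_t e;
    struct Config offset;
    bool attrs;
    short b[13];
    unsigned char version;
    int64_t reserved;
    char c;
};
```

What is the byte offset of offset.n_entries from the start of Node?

48

Config: 0..1  inode  (1B, 1-aligned); 1..8  -- padding (7B); 8..16  blocks  (8B, 8-aligned); 16..20  n_entries  (4B, 4-aligned); 20..24  -- tail padding (4B); sizeof = 24, alignof = 8
0..10  d  (10B, 2-aligned)
10..16  -- padding (6B)
16..24  g  (8B, 8-aligned)
24..26  signature  (2B, 2-aligned)
26..28  mtime  (2B, 2-aligned)
28..30  e  (2B, 2-aligned)
30..32  -- padding (2B)
32..56  offset  (24B, 8-aligned)
within Config: n_entries at 16
32 + 16 = 48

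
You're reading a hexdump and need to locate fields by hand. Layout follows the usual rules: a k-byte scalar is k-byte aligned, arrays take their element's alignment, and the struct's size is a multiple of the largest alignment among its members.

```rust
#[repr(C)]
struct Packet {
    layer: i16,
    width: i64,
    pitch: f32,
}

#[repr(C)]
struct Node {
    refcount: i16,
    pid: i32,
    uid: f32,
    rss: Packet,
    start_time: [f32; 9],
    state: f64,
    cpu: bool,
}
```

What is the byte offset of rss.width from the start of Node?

Packet: layer at 0 (size 2, align 2) → ends 2; pad 6 to align 8 for width; width at 8 (size 8, align 8) → ends 16; pitch at 16 (size 4, align 4) → ends 20; tail pad 4 to reach multiple of 8; total 24 bytes, alignment 8
refcount at 0 (size 2, align 2) → ends 2
pad 2 to align 4 for pid
pid at 4 (size 4, align 4) → ends 8
uid at 8 (size 4, align 4) → ends 12
pad 4 to align 8 for rss
rss at 16 (size 24, align 8) → ends 40
within Packet: width at 8
16 + 8 = 24

24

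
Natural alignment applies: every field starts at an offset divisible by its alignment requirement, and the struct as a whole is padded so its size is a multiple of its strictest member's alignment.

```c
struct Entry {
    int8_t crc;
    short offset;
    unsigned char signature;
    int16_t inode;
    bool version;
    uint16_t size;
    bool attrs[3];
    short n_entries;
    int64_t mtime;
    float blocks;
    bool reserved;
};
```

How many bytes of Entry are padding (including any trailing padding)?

0..1  crc  (1B, 1-aligned)
1..2  -- padding (1B)
2..4  offset  (2B, 2-aligned)
4..5  signature  (1B, 1-aligned)
5..6  -- padding (1B)
6..8  inode  (2B, 2-aligned)
8..9  version  (1B, 1-aligned)
9..10  -- padding (1B)
10..12  size  (2B, 2-aligned)
12..15  attrs  (3B, 1-aligned)
15..16  -- padding (1B)
16..18  n_entries  (2B, 2-aligned)
18..24  -- padding (6B)
24..32  mtime  (8B, 8-aligned)
32..36  blocks  (4B, 4-aligned)
36..37  reserved  (1B, 1-aligned)
37..40  -- tail padding (3B)
sizeof = 40, alignof = 8
data bytes 27, size 40 → padding 13

13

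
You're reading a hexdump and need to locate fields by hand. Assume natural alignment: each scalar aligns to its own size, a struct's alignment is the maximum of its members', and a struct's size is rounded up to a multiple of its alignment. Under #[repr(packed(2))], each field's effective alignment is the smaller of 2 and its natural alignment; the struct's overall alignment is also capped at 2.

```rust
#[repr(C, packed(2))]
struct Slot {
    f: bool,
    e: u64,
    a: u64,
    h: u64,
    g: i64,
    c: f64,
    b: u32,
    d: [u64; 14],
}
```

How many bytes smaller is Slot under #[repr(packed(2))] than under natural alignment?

natural layout:
  f at 0 (size 1, align 1) → ends 1
  pad 7 to align 8 for e
  e at 8 (size 8, align 8) → ends 16
  a at 16 (size 8, align 8) → ends 24
  h at 24 (size 8, align 8) → ends 32
  g at 32 (size 8, align 8) → ends 40
  c at 40 (size 8, align 8) → ends 48
  b at 48 (size 4, align 4) → ends 52
  pad 4 to align 8 for d
  d at 56 (size 112, align 8) → ends 168
  total 168 bytes, alignment 8
packed(2) layout:
  f at 0 (size 1, align 1) → ends 1
  pad 1 to align 2 for e
  e at 2 (size 8, align 2) → ends 10
  a at 10 (size 8, align 2) → ends 18
  h at 18 (size 8, align 2) → ends 26
  g at 26 (size 8, align 2) → ends 34
  c at 34 (size 8, align 2) → ends 42
  b at 42 (size 4, align 2) → ends 46
  d at 46 (size 112, align 2) → ends 158
  total 158 bytes, alignment 2
168 − 158 = 10

10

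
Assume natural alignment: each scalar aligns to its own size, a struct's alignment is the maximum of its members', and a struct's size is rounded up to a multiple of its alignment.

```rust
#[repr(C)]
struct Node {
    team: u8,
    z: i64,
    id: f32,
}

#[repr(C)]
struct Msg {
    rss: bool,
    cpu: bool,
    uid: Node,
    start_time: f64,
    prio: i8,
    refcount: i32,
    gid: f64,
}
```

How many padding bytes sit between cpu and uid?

Node: 0..1  team  (1B, 1-aligned); 1..8  -- padding (7B); 8..16  z  (8B, 8-aligned); 16..20  id  (4B, 4-aligned); 20..24  -- tail padding (4B); sizeof = 24, alignof = 8
0..1  rss  (1B, 1-aligned)
1..2  cpu  (1B, 1-aligned)
2..8  -- padding (6B)
8..32  uid  (24B, 8-aligned)

6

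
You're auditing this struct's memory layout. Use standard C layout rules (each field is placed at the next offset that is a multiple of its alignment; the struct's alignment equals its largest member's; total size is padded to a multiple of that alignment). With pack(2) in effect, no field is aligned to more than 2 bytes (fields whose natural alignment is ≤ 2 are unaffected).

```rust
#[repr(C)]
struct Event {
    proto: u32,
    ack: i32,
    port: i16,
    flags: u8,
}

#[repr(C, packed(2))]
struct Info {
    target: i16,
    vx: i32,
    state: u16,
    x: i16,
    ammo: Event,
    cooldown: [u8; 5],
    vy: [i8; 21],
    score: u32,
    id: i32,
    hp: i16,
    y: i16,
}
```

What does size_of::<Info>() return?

60

Event: proto at 0 (size 4, align 4) → ends 4; ack at 4 (size 4, align 4) → ends 8; port at 8 (size 2, align 2) → ends 10; flags at 10 (size 1, align 1) → ends 11; tail pad 1 to reach multiple of 4; total 12 bytes, alignment 4
target at 0 (size 2, align 2) → ends 2
vx at 2 (size 4, align 2) → ends 6
state at 6 (size 2, align 2) → ends 8
x at 8 (size 2, align 2) → ends 10
ammo at 10 (size 12, align 2) → ends 22
cooldown at 22 (size 5, align 1) → ends 27
vy at 27 (size 21, align 1) → ends 48
score at 48 (size 4, align 2) → ends 52
id at 52 (size 4, align 2) → ends 56
hp at 56 (size 2, align 2) → ends 58
y at 58 (size 2, align 2) → ends 60
total 60 bytes, alignment 2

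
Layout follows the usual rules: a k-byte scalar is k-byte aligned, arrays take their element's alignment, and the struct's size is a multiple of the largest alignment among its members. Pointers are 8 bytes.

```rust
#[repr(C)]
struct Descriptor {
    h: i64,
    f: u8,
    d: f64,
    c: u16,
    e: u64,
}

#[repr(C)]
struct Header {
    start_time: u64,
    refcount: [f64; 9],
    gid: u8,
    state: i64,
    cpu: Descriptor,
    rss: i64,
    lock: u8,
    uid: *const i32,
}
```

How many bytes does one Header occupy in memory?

Descriptor: 0..8  h  (8B, 8-aligned); 8..9  f  (1B, 1-aligned); 9..16  -- padding (7B); 16..24  d  (8B, 8-aligned); 24..26  c  (2B, 2-aligned); 26..32  -- padding (6B); 32..40  e  (8B, 8-aligned); sizeof = 40, alignof = 8
0..8  start_time  (8B, 8-aligned)
8..80  refcount  (72B, 8-aligned)
80..81  gid  (1B, 1-aligned)
81..88  -- padding (7B)
88..96  state  (8B, 8-aligned)
96..136  cpu  (40B, 8-aligned)
136..144  rss  (8B, 8-aligned)
144..145  lock  (1B, 1-aligned)
145..152  -- padding (7B)
152..160  uid  (8B, 8-aligned)
sizeof = 160, alignof = 8

160 bytes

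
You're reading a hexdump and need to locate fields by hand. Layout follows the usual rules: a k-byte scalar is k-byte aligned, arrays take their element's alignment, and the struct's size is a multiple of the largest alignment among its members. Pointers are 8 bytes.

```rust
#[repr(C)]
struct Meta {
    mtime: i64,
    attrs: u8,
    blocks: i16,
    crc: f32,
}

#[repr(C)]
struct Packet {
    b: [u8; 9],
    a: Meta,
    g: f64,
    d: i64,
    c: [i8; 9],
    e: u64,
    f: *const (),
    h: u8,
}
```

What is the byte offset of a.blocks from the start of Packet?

26

Meta: @0: mtime [8B, align 8] → 8; @8: attrs [1B, align 1] → 9; +1 pad (align 2); @10: blocks [2B, align 2] → 12; @12: crc [4B, align 4] → 16; size 16, align 8
@0: b [9B, align 1] → 9
+7 pad (align 8)
@16: a [16B, align 8] → 32
within Meta: blocks at 10
16 + 10 = 26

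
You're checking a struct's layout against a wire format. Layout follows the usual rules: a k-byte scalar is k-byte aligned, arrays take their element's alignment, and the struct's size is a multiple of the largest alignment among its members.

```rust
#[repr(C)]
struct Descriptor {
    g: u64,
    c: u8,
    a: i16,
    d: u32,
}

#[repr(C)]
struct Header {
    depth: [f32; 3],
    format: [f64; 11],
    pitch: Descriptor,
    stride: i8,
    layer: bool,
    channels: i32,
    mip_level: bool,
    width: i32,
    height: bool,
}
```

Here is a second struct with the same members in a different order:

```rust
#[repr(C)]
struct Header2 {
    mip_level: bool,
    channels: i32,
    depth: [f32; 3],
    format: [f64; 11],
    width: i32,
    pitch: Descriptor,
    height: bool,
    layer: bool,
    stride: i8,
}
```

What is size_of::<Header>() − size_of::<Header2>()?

0

Descriptor: 0..8  g  (8B, 8-aligned); 8..9  c  (1B, 1-aligned); 9..10  -- padding (1B); 10..12  a  (2B, 2-aligned); 12..16  d  (4B, 4-aligned); sizeof = 16, alignof = 8
0..12  depth  (12B, 4-aligned)
12..16  -- padding (4B)
16..104  format  (88B, 8-aligned)
104..120  pitch  (16B, 8-aligned)
120..121  stride  (1B, 1-aligned)
121..122  layer  (1B, 1-aligned)
122..124  -- padding (2B)
124..128  channels  (4B, 4-aligned)
128..129  mip_level  (1B, 1-aligned)
129..132  -- padding (3B)
132..136  width  (4B, 4-aligned)
136..137  height  (1B, 1-aligned)
137..144  -- tail padding (7B)
sizeof = 144, alignof = 8
— Header2 —
0..1  mip_level  (1B, 1-aligned)
1..4  -- padding (3B)
4..8  channels  (4B, 4-aligned)
8..20  depth  (12B, 4-aligned)
20..24  -- padding (4B)
24..112  format  (88B, 8-aligned)
112..116  width  (4B, 4-aligned)
116..120  -- padding (4B)
120..136  pitch  (16B, 8-aligned)
136..137  height  (1B, 1-aligned)
137..138  layer  (1B, 1-aligned)
138..139  stride  (1B, 1-aligned)
139..144  -- tail padding (5B)
sizeof = 144, alignof = 8
144 − 144 = 0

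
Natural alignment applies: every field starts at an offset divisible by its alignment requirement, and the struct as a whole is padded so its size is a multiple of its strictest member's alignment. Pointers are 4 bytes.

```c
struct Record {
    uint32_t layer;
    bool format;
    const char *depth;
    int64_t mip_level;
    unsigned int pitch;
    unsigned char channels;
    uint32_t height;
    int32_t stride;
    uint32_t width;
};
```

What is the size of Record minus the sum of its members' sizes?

@0: layer [4B, align 4] → 4
@4: format [1B, align 1] → 5
+3 pad (align 4)
@8: depth [4B, align 4] → 12
+4 pad (align 8)
@16: mip_level [8B, align 8] → 24
@24: pitch [4B, align 4] → 28
@28: channels [1B, align 1] → 29
+3 pad (align 4)
@32: height [4B, align 4] → 36
@36: stride [4B, align 4] → 40
@40: width [4B, align 4] → 44
+4 tail pad (align 8)
size 48, align 8
data bytes 34, size 48 → padding 14

14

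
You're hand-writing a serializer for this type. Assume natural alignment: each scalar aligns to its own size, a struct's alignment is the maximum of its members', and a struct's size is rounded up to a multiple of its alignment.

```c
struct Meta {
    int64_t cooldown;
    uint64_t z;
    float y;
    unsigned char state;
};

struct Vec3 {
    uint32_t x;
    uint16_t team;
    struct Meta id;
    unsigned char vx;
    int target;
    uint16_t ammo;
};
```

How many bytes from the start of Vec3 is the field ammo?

40

Meta: cooldown at 0 (size 8, align 8) → ends 8; z at 8 (size 8, align 8) → ends 16; y at 16 (size 4, align 4) → ends 20; state at 20 (size 1, align 1) → ends 21; tail pad 3 to reach multiple of 8; total 24 bytes, alignment 8
x at 0 (size 4, align 4) → ends 4
team at 4 (size 2, align 2) → ends 6
pad 2 to align 8 for id
id at 8 (size 24, align 8) → ends 32
vx at 32 (size 1, align 1) → ends 33
pad 3 to align 4 for target
target at 36 (size 4, align 4) → ends 40
ammo at 40 (size 2, align 2) → ends 42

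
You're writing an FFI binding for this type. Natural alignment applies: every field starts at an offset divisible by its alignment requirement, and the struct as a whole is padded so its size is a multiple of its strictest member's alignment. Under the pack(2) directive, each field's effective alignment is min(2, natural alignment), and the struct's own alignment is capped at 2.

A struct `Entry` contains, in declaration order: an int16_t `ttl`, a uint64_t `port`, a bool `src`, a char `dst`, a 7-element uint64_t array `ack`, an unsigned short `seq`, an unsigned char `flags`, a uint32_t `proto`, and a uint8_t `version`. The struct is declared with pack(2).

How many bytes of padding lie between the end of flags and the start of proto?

@0: ttl [2B, align 2] → 2
@2: port [8B, align 2] → 10
@10: src [1B, align 1] → 11
@11: dst [1B, align 1] → 12
@12: ack [56B, align 2] → 68
@68: seq [2B, align 2] → 70
@70: flags [1B, align 1] → 71
+1 pad (align 2)
@72: proto [4B, align 2] → 76

1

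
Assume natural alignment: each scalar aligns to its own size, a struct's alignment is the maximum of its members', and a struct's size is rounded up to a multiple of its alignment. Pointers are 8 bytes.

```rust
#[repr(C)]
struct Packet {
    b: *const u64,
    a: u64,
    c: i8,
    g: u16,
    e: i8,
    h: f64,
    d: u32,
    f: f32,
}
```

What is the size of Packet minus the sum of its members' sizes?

0..8  b  (8B, 8-aligned)
8..16  a  (8B, 8-aligned)
16..17  c  (1B, 1-aligned)
17..18  -- padding (1B)
18..20  g  (2B, 2-aligned)
20..21  e  (1B, 1-aligned)
21..24  -- padding (3B)
24..32  h  (8B, 8-aligned)
32..36  d  (4B, 4-aligned)
36..40  f  (4B, 4-aligned)
sizeof = 40, alignof = 8
data bytes 36, size 40 → padding 4

4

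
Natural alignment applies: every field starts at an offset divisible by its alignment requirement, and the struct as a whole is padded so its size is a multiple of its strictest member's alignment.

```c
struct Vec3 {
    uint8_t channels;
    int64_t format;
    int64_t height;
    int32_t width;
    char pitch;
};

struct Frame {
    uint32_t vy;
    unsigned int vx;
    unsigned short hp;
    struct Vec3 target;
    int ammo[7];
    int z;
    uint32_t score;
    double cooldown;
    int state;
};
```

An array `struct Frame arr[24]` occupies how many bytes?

2496

Vec3: @0: channels [1B, align 1] → 1; +7 pad (align 8); @8: format [8B, align 8] → 16; @16: height [8B, align 8] → 24; @24: width [4B, align 4] → 28; @28: pitch [1B, align 1] → 29; +3 tail pad (align 8); size 32, align 8
@0: vy [4B, align 4] → 4
@4: vx [4B, align 4] → 8
@8: hp [2B, align 2] → 10
+6 pad (align 8)
@16: target [32B, align 8] → 48
@48: ammo [28B, align 4] → 76
@76: z [4B, align 4] → 80
@80: score [4B, align 4] → 84
+4 pad (align 8)
@88: cooldown [8B, align 8] → 96
@96: state [4B, align 4] → 100
+4 tail pad (align 8)
size 104, align 8
array of 24: 24 × 104 = 2496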